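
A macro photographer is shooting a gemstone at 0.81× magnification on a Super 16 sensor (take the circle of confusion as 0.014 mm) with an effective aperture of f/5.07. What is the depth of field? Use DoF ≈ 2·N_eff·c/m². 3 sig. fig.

0.216 mm

At magnification m, DoF ≈ 2·N_eff·c/m² = 2 × 5.07 × 0.014 / 0.81² = 0.142 / 0.6561 ≈ 0.216 mm.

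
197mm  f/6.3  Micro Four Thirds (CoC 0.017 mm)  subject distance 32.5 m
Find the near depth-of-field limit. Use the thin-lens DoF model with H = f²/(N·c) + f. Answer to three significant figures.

29.8 m

Hyperfocal distance H = f²/(N·c) + f = 197²/(6.3 × 0.017) + 197 = 38809/0.1071 + 197 ≈ 362559.3 mm ≈ 362.6 m.
Near limit Dn = s·(H − f)/(H + s − 2f) = 32500 × (362559.3 − 197) / (362559.3 + 32500 − 2 × 197) = 32500 × 362362.3 / 394665.3 ≈ 29840 mm ≈ 29.8 m.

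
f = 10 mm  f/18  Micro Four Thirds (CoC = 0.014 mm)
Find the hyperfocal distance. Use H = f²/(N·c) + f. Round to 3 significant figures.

Hyperfocal distance H = f²/(N·c) + f = 10²/(18 × 0.014) + 10 = 100/0.252 + 10 ≈ 406.8 mm ≈ 0.407 m.

407 mm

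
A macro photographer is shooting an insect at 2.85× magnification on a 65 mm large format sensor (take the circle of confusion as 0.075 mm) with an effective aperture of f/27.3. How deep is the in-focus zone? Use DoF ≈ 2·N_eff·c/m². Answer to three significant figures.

0.504 mm

At magnification m, DoF ≈ 2·N_eff·c/m² = 2 × 27.3 × 0.075 / 2.85² = 4.095 / 8.123 ≈ 0.504 mm.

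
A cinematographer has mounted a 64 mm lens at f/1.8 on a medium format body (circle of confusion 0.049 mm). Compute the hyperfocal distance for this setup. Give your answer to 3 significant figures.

46.5 m

Hyperfocal distance H = f²/(N·c) + f = 64²/(1.8 × 0.049) + 64 = 4096/0.0882 + 64 ≈ 46503.9 mm ≈ 46.5 m.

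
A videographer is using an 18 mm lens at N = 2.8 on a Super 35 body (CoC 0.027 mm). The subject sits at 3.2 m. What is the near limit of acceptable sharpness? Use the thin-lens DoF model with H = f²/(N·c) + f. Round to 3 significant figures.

1.84 m

Hyperfocal distance H = f²/(N·c) + f = 18²/(2.8 × 0.027) + 18 = 324/0.0756 + 18 ≈ 4303.7 mm ≈ 4.304 m.
Near limit Dn = s·(H − f)/(H + s − 2f) = 3200 × (4303.7 − 18) / (4303.7 + 3200 − 2 × 18) = 3200 × 4285.7 / 7467.7 ≈ 1836.5 mm ≈ 1.84 m.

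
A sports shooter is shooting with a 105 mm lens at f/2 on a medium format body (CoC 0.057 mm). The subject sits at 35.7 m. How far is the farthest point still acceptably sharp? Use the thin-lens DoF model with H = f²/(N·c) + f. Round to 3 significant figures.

56.5 m

Hyperfocal distance H = f²/(N·c) + f = 105²/(2 × 0.057) + 105 = 11025/0.114 + 105 ≈ 96815.5 mm ≈ 96.82 m.
Far limit Df = s·(H − f)/(H − s) = 35700 × (96815.5 − 105) / (96815.5 − 35700) = 35700 × 96710.5 / 61115.5 ≈ 56492 mm ≈ 56.5 m.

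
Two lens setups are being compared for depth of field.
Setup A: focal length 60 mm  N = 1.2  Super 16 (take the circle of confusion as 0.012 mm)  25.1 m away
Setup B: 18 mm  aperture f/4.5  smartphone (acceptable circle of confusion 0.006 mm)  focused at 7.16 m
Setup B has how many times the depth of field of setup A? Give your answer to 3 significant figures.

2.60

Setup A: H = 60²/(1.2×0.012) + 60 ≈ 250060.0 mm; DoF = Df − Dn = 27893.8 − 22814.9 ≈ 5078.9 mm.
Setup B: H = 18²/(4.5×0.006) + 18 ≈ 12018.0 mm; DoF = Df − Dn = 17686 − 4489 ≈ 13197 mm.
Ratio = 13197 / 5078.9 ≈ 2.60.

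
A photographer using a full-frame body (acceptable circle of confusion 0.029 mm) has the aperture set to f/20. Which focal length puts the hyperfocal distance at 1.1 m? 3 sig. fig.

From H = f²/(N·c) + f, with f ≪ H: f ≈ √(H·N·c) = √(1100 × 20 × 0.029) = √638.00 ≈ 25.26 mm.
Exact: f² + N·c·f − N·c·H = 0 ⇒ f = (−N·c + √((N·c)² + 4·N·c·H))/2 = (−0.58 + √2552.3)/2 ≈ 24.970 mm ≈ 25.0 mm.

25.0 mm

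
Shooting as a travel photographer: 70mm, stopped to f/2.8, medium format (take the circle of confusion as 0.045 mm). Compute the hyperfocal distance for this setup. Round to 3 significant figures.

39.0 m

Hyperfocal distance H = f²/(N·c) + f = 70²/(2.8 × 0.045) + 70 = 4900/0.126 + 70 ≈ 38958.9 mm ≈ 39.0 m.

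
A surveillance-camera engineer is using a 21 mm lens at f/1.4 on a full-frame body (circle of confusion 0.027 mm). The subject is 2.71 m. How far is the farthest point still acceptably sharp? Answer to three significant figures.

3.52 m

Hyperfocal distance H = f²/(N·c) + f = 21²/(1.4 × 0.027) + 21 = 441/0.0378 + 21 ≈ 11687.7 mm ≈ 11.69 m.
Far limit Df = s·(H − f)/(H − s) = 2710 × (11687.7 − 21) / (11687.7 − 2710) = 2710 × 11666.7 / 8977.7 ≈ 3521.7 mm ≈ 3.52 m.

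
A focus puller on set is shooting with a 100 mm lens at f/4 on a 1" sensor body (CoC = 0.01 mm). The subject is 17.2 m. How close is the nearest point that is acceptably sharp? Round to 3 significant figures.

Hyperfocal distance H = f²/(N·c) + f = 100²/(4 × 0.01) + 100 = 10000/0.04 + 100 ≈ 250100.0 mm ≈ 250.1 m.
Near limit Dn = s·(H − f)/(H + s − 2f) = 17200 × (250100.0 − 100) / (250100.0 + 17200 − 2 × 100) = 17200 × 250000.0 / 267100.0 ≈ 16099 mm ≈ 16.1 m.

16.1 m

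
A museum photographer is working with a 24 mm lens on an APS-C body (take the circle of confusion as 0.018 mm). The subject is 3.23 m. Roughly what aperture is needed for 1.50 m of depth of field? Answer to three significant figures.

f/2.20

Write h = H − f = f²/(N·c). The thin-lens limits are Dn = s·h/(h + (s−f)) and Df = s·h/(h − (s−f)), so DoF = Df − Dn = 2·s·(s−f)·h / (h² − (s−f)²).
That is a quadratic in h: DoF·h² − 2·s·(s−f)·h − DoF·(s−f)² = 0 ⇒ h = (s−f)·(s + √(s² + DoF²)) / DoF = 3206 × (3230 + √(3230² + 1500²)) / 1500 = 3206 × (3230 + 3561.31) / 1500 ≈ 14515 mm.
Then N = f²/(c·h) = 24² / (0.018 × 14515) = 576 / 261.28 ≈ 2.20.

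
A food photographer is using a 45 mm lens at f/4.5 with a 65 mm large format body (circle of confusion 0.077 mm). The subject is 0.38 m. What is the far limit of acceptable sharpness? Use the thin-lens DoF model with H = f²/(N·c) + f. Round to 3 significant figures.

Hyperfocal distance H = f²/(N·c) + f = 45²/(4.5 × 0.077) + 45 = 2025/0.3465 + 45 ≈ 5889.2 mm ≈ 5.889 m.
Far limit Df = s·(H − f)/(H − s) = 380 × (5889.2 − 45) / (5889.2 − 380) = 380 × 5844.2 / 5509.2 ≈ 403.11 mm.

403 mm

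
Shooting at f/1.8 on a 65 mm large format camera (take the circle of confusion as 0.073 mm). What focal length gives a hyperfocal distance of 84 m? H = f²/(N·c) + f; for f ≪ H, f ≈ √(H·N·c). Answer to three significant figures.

From H = f²/(N·c) + f, with f ≪ H: f ≈ √(H·N·c) = √(84000 × 1.8 × 0.073) = √11038 ≈ 105.1 mm.
The +f correction barely moves this — solving exactly, f² + N·c·f − N·c·H = 0 ⇒ f = (−N·c + √((N·c)² + 4·N·c·H))/2 = (−0.1314 + √44150)/2 ≈ 104.99 mm, so f ≈ 105 mm.

105 mm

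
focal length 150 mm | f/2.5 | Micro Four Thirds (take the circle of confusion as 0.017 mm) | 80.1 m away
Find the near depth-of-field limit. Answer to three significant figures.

Hyperfocal distance H = f²/(N·c) + f = 150²/(2.5 × 0.017) + 150 = 22500/0.0425 + 150 ≈ 529561.8 mm ≈ 529.6 m.
Near limit Dn = s·(H − f)/(H + s − 2f) = 80100 × (529561.8 − 150) / (529561.8 + 80100 − 2 × 150) = 80100 × 529411.8 / 609361.8 ≈ 69591 mm ≈ 69.6 m.

69.6 m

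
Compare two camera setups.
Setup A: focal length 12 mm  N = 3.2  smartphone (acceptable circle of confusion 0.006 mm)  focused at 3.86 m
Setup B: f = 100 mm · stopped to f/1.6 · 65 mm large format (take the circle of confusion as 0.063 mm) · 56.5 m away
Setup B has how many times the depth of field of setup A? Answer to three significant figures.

Setup A: H = 12²/(3.2×0.006) + 12 ≈ 7512.0 mm; DoF = Df − Dn = 7927.2 − 2551.1 ≈ 5376.1 mm.
Setup B: H = 100²/(1.6×0.063) + 100 ≈ 99306.3 mm; DoF = Df − Dn = 130942 − 36021 ≈ 94921 mm.
Ratio = 94921 / 5376.1 ≈ 17.7.

17.7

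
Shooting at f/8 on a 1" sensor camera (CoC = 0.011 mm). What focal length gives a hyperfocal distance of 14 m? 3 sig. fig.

35.1 mm

From H = f²/(N·c) + f, with f ≪ H: f ≈ √(H·N·c) = √(14000 × 8 × 0.011) = √1232.0 ≈ 35.10 mm.
The +f correction barely moves this — solving exactly, f² + N·c·f − N·c·H = 0 ⇒ f = (−N·c + √((N·c)² + 4·N·c·H))/2 = (−0.088 + √4928.0)/2 ≈ 35.056 mm, so f ≈ 35.1 mm.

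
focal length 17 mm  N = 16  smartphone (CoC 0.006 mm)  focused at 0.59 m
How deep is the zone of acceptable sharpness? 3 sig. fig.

Hyperfocal distance H = f²/(N·c) + f = 17²/(16 × 0.006) + 17 = 289/0.096 + 17 ≈ 3027.4 mm ≈ 3.027 m.
Near limit Dn = s·(H − f)/(H + s − 2f) = 590 × (3027.4 − 17) / (3027.4 + 590 − 2 × 17) = 590 × 3010.4 / 3583.4 ≈ 495.66 mm.
Far limit Df = s·(H − f)/(H − s) = 590 × (3027.4 − 17) / (3027.4 − 590) = 590 × 3010.4 / 2437.4 ≈ 728.70 mm.
Depth of field = Df − Dn = 728.70 − 495.66 ≈ 233.04 mm.

233 mm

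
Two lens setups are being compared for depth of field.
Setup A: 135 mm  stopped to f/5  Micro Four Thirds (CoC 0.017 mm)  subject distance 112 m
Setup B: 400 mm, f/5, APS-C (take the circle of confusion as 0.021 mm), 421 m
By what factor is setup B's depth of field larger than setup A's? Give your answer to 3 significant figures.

Setup A: H = 135²/(5×0.017) + 135 ≈ 214546.8 mm; DoF = Df − Dn = 234177 − 73600 ≈ 160577 mm.
Setup B: H = 400²/(5×0.021) + 400 ≈ 1524209.5 mm; DoF = Df − Dn = 581507 − 329932 ≈ 251575 mm.
Ratio = 251575 / 160577 ≈ 1.57.

1.57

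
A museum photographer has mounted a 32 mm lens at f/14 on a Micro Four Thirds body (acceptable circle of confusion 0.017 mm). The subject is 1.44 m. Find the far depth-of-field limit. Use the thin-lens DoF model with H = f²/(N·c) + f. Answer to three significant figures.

Hyperfocal distance H = f²/(N·c) + f = 32²/(14 × 0.017) + 32 = 1024/0.238 + 32 ≈ 4334.5 mm ≈ 4.335 m.
Far limit Df = s·(H − f)/(H − s) = 1440 × (4334.5 − 32) / (4334.5 − 1440) = 1440 × 4302.5 / 2894.5 ≈ 2140.5 mm ≈ 2.14 m.

2.14 m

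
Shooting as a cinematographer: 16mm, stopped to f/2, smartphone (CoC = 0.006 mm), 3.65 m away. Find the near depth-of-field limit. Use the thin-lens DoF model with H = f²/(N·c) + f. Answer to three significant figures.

Hyperfocal distance H = f²/(N·c) + f = 16²/(2 × 0.006) + 16 = 256/0.012 + 16 ≈ 21349.3 mm ≈ 21.35 m.
Near limit Dn = s·(H − f)/(H + s − 2f) = 3650 × (21349.3 − 16) / (21349.3 + 3650 − 2 × 16) = 3650 × 21333.3 / 24967.3 ≈ 3118.7 mm ≈ 3.12 m.

3.12 m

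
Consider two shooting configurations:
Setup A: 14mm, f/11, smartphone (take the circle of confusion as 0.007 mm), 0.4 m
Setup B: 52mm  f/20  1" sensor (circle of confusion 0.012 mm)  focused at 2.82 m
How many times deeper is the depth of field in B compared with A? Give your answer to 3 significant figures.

11.9

Setup A: H = 14²/(11×0.007) + 14 ≈ 2559.5 mm; DoF = Df − Dn = 471.50 − 347.33 ≈ 124.17 mm.
Setup B: H = 52²/(20×0.012) + 52 ≈ 11318.7 mm; DoF = Df − Dn = 3738.5 − 2263.8 ≈ 1474.7 mm.
Ratio = 1474.7 / 124.17 ≈ 11.9.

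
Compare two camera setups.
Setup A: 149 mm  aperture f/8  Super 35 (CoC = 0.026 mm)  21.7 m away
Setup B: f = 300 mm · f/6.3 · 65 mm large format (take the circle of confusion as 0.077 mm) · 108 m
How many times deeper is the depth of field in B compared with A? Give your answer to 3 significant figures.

20.7

Setup A: H = 149²/(8×0.026) + 149 ≈ 106884.6 mm; DoF = Df − Dn = 27189.9 − 18054.6 ≈ 9135.3 mm.
Setup B: H = 300²/(6.3×0.077) + 300 ≈ 185828.8 mm; DoF = Df − Dn = 257451 − 68333 ≈ 189118 mm.
Ratio = 189118 / 9135.3 ≈ 20.7.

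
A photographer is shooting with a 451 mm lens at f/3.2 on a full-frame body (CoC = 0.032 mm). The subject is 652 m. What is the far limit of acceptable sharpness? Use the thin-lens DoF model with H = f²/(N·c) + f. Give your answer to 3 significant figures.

970 m

Hyperfocal distance H = f²/(N·c) + f = 451²/(3.2 × 0.032) + 451 = 203401/0.1024 + 451 ≈ 1986788.9 mm ≈ 1987 m.
Far limit Df = s·(H − f)/(H − s) = 652000 × (1986788.9 − 451) / (1986788.9 − 652000) = 652000 × 1986337.9 / 1334788.9 ≈ 970260 mm ≈ 970 m.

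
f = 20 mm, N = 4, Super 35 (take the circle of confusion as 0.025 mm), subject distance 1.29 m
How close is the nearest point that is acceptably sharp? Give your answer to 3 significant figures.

0.979 m

Hyperfocal distance H = f²/(N·c) + f = 20²/(4 × 0.025) + 20 = 400/0.1 + 20 ≈ 4020.0 mm ≈ 4.020 m.
Near limit Dn = s·(H − f)/(H + s − 2f) = 1290 × (4020.0 − 20) / (4020.0 + 1290 − 2 × 20) = 1290 × 4000.0 / 5270.0 ≈ 979.13 mm ≈ 0.979 m.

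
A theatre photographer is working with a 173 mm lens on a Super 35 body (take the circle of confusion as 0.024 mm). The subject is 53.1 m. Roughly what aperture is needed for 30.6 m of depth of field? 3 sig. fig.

f/6.30

Write h = H − f = f²/(N·c). The thin-lens limits are Dn = s·h/(h + (s−f)) and Df = s·h/(h − (s−f)), so DoF = Df − Dn = 2·s·(s−f)·h / (h² − (s−f)²).
That is a quadratic in h: DoF·h² − 2·s·(s−f)·h − DoF·(s−f)² = 0 ⇒ h = (s−f)·(s + √(s² + DoF²)) / DoF = 52927 × (53100 + √(53100² + 30600²)) / 30600 = 52927 × (53100 + 61286.0) / 30600 ≈ 197847 mm.
Then N = f²/(c·h) = 173² / (0.024 × 197847) = 29929 / 4748.3 ≈ 6.30.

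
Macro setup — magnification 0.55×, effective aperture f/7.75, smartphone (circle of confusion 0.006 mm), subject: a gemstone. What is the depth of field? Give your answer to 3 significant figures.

0.307 mm

At magnification m, DoF ≈ 2·N_eff·c/m² = 2 × 7.75 × 0.006 / 0.55² = 0.093 / 0.3025 ≈ 0.307 mm.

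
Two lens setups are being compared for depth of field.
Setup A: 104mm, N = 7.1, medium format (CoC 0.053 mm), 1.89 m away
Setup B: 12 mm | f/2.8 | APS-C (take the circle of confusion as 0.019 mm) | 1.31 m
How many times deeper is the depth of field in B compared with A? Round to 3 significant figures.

Setup A: H = 104²/(7.1×0.053) + 104 ≈ 28847.0 mm; DoF = Df − Dn = 2015.22 − 1779.43 ≈ 235.79 mm.
Setup B: H = 12²/(2.8×0.019) + 12 ≈ 2718.8 mm; DoF = Df − Dn = 2517.0 − 885.4 ≈ 1631.6 mm.
Ratio = 1631.6 / 235.79 ≈ 6.92.

6.92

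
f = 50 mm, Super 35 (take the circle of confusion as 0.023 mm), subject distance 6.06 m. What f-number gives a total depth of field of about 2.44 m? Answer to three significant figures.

Write h = H − f = f²/(N·c). The thin-lens limits are Dn = s·h/(h + (s−f)) and Df = s·h/(h − (s−f)), so DoF = Df − Dn = 2·s·(s−f)·h / (h² − (s−f)²).
That is a quadratic in h: DoF·h² − 2·s·(s−f)·h − DoF·(s−f)² = 0 ⇒ h = (s−f)·(s + √(s² + DoF²)) / DoF = 6010 × (6060 + √(6060² + 2440²)) / 2440 = 6010 × (6060 + 6532.78) / 2440 ≈ 31017 mm.
Then N = f²/(c·h) = 50² / (0.023 × 31017) = 2500 / 713.40 ≈ 3.50.

f/3.50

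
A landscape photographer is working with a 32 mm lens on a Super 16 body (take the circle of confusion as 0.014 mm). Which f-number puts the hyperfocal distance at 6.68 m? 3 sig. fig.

f/11

Rearrange H = f²/(N·c) + f for N: N = f² / ((H − f)·c).
N = 32² / ((6680 − 32) × 0.014) = 1024 / 93.07 ≈ 11.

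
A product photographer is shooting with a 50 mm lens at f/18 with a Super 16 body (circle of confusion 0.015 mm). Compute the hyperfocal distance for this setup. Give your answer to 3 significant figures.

9.31 m

Hyperfocal distance H = f²/(N·c) + f = 50²/(18 × 0.015) + 50 = 2500/0.27 + 50 ≈ 9309.3 mm ≈ 9.31 m.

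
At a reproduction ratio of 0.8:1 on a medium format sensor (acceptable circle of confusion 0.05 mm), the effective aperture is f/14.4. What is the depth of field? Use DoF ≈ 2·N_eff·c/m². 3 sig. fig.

At magnification m, DoF ≈ 2·N_eff·c/m² = 2 × 14.4 × 0.05 / 0.8² = 1.44 / 0.64 ≈ 2.25 mm.

2.25 mm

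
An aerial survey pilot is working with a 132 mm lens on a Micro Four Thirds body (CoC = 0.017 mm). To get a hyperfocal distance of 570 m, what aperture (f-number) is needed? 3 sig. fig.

f/1.80

Rearrange H = f²/(N·c) + f for N: N = f² / ((H − f)·c).
N = 132² / ((570000 − 132) × 0.017) = 17424 / 9688 ≈ 1.80.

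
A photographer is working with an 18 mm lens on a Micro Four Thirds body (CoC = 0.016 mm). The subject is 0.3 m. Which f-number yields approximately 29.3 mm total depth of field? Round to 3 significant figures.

Write h = H − f = f²/(N·c). The thin-lens limits are Dn = s·h/(h + (s−f)) and Df = s·h/(h − (s−f)), so DoF = Df − Dn = 2·s·(s−f)·h / (h² − (s−f)²).
That is a quadratic in h: DoF·h² − 2·s·(s−f)·h − DoF·(s−f)² = 0 ⇒ h = (s−f)·(s + √(s² + DoF²)) / DoF = 282 × (300 + √(300² + 29.3²)) / 29.3 = 282 × (300 + 301.427) / 29.3 ≈ 5788.5 mm.
Then N = f²/(c·h) = 18² / (0.016 × 5788.5) = 324 / 92.616 ≈ 3.50.

f/3.50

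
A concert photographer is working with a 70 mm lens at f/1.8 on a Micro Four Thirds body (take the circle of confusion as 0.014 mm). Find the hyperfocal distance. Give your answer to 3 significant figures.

195 m

Hyperfocal distance H = f²/(N·c) + f = 70²/(1.8 × 0.014) + 70 = 4900/0.0252 + 70 ≈ 194514.4 mm ≈ 195 m.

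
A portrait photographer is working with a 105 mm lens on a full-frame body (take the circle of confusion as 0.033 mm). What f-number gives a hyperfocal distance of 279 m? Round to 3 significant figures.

Rearrange H = f²/(N·c) + f for N: N = f² / ((H − f)·c).
N = 105² / ((279000 − 105) × 0.033) = 11025 / 9204 ≈ 1.20.

f/1.20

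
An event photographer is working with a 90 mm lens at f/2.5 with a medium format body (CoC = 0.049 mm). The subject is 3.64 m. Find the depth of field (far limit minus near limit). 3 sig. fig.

Hyperfocal distance H = f²/(N·c) + f = 90²/(2.5 × 0.049) + 90 = 8100/0.1225 + 90 ≈ 66212.4 mm ≈ 66.21 m.
Near limit Dn = s·(H − f)/(H + s − 2f) = 3640 × (66212.4 − 90) / (66212.4 + 3640 − 2 × 90) = 3640 × 66122.4 / 69672.4 ≈ 3454.53 mm.
Far limit Df = s·(H − f)/(H − s) = 3640 × (66212.4 − 90) / (66212.4 − 3640) = 3640 × 66122.4 / 62572.4 ≈ 3846.51 mm.
Depth of field = Df − Dn = 3846.51 − 3454.53 ≈ 391.98 mm.

392 mm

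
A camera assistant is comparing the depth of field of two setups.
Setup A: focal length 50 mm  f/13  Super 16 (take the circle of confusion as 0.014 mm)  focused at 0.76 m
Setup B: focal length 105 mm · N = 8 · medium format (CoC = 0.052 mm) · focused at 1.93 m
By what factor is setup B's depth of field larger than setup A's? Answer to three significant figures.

3.39

Setup A: H = 50²/(13×0.014) + 50 ≈ 13786.3 mm; DoF = Df − Dn = 801.424 − 722.648 ≈ 78.776 mm.
Setup B: H = 105²/(8×0.052) + 105 ≈ 26607.4 mm; DoF = Df − Dn = 2072.73 − 1805.66 ≈ 267.07 mm.
Ratio = 267.07 / 78.776 ≈ 3.39.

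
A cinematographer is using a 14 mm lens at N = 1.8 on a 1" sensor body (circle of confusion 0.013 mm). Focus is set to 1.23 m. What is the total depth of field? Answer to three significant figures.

Hyperfocal distance H = f²/(N·c) + f = 14²/(1.8 × 0.013) + 14 = 196/0.0234 + 14 ≈ 8390.1 mm ≈ 8.390 m.
Near limit Dn = s·(H − f)/(H + s − 2f) = 1230 × (8390.1 − 14) / (8390.1 + 1230 − 2 × 14) = 1230 × 8376.1 / 9592.1 ≈ 1074.07 mm.
Far limit Df = s·(H − f)/(H − s) = 1230 × (8390.1 − 14) / (8390.1 − 1230) = 1230 × 8376.1 / 7160.1 ≈ 1438.89 mm.
Depth of field = Df − Dn = 1438.89 − 1074.07 ≈ 364.82 mm.

365 mm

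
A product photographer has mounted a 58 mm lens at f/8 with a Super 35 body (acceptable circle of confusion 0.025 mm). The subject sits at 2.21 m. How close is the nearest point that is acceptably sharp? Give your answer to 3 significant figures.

Hyperfocal distance H = f²/(N·c) + f = 58²/(8 × 0.025) + 58 = 3364/0.2 + 58 ≈ 16878.0 mm ≈ 16.88 m.
Near limit Dn = s·(H − f)/(H + s − 2f) = 2210 × (16878.0 − 58) / (16878.0 + 2210 − 2 × 58) = 2210 × 16820.0 / 18972.0 ≈ 1959.3 mm ≈ 1.96 m.

1.96 m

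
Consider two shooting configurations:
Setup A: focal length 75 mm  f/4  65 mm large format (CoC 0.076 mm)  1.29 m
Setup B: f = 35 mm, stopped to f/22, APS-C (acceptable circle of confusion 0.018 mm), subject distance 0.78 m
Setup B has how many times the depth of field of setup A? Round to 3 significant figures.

Setup A: H = 75²/(4×0.076) + 75 ≈ 18578.3 mm; DoF = Df − Dn = 1380.66 − 1210.51 ≈ 170.15 mm.
Setup B: H = 35²/(22×0.018) + 35 ≈ 3128.4 mm; DoF = Df − Dn = 1027.44 − 628.61 ≈ 398.83 mm.
Ratio = 398.83 / 170.15 ≈ 2.34.

2.34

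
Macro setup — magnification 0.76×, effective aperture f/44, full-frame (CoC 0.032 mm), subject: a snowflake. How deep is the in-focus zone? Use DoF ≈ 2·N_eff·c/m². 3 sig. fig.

4.88 mm

At magnification m, DoF ≈ 2·N_eff·c/m² = 2 × 44 × 0.032 / 0.76² = 2.816 / 0.5776 ≈ 4.88 mm.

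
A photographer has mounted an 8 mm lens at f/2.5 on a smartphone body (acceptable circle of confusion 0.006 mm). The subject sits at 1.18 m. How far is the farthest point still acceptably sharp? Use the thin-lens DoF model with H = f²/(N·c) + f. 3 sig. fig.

Hyperfocal distance H = f²/(N·c) + f = 8²/(2.5 × 0.006) + 8 = 64/0.015 + 8 ≈ 4274.7 mm ≈ 4.275 m.
Far limit Df = s·(H − f)/(H − s) = 1180 × (4274.7 − 8) / (4274.7 − 1180) = 1180 × 4266.7 / 3094.7 ≈ 1626.9 mm ≈ 1.63 m.

1.63 m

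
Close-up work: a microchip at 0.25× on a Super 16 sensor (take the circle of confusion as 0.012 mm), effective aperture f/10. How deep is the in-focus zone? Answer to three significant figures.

3.84 mm

At magnification m, DoF ≈ 2·N_eff·c/m² = 2 × 10 × 0.012 / 0.25² = 0.24 / 0.0625 ≈ 3.84 mm.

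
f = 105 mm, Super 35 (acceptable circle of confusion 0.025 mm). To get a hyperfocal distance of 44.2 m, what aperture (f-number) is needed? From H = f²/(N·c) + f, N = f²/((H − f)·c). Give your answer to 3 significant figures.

f/10

Rearrange H = f²/(N·c) + f for N: N = f² / ((H − f)·c).
N = 105² / ((44200 − 105) × 0.025) = 11025 / 1102 ≈ 10.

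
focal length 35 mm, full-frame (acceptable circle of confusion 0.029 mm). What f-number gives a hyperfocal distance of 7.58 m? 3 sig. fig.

f/5.60

Rearrange H = f²/(N·c) + f for N: N = f² / ((H − f)·c).
N = 35² / ((7580 − 35) × 0.029) = 1225 / 218.8 ≈ 5.60.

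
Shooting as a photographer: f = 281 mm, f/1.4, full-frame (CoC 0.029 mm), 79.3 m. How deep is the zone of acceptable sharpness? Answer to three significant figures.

6.45 m

Hyperfocal distance H = f²/(N·c) + f = 281²/(1.4 × 0.029) + 281 = 78961/0.0406 + 281 ≈ 1945133.2 mm ≈ 1945 m.
Near limit Dn = s·(H − f)/(H + s − 2f) = 79300 × (1945133.2 − 281) / (1945133.2 + 79300 − 2 × 281) = 79300 × 1944852.2 / 2023871.2 ≈ 76203.9 mm.
Far limit Df = s·(H − f)/(H − s) = 79300 × (1945133.2 − 281) / (1945133.2 − 79300) = 79300 × 1944852.2 / 1865833.2 ≈ 82658.4 mm.
Depth of field = Df − Dn = 82658.4 − 76203.9 ≈ 6454.5 mm ≈ 6.45 m.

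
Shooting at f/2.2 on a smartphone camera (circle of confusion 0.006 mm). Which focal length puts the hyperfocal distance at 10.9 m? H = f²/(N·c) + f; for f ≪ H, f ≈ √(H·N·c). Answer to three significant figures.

From H = f²/(N·c) + f, with f ≪ H: f ≈ √(H·N·c) = √(10900 × 2.2 × 0.006) = √143.88 ≈ 11.99 mm.
The +f correction barely moves this — solving exactly, f² + N·c·f − N·c·H = 0 ⇒ f = (−N·c + √((N·c)² + 4·N·c·H))/2 = (−0.0132 + √575.52)/2 ≈ 11.988 mm, so f ≈ 12.0 mm.

12.0 mm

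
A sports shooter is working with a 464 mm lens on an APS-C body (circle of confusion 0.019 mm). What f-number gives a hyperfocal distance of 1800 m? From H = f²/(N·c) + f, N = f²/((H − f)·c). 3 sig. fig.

Rearrange H = f²/(N·c) + f for N: N = f² / ((H − f)·c).
N = 464² / ((1800000 − 464) × 0.019) = 215296 / 34191 ≈ 6.30.

f/6.30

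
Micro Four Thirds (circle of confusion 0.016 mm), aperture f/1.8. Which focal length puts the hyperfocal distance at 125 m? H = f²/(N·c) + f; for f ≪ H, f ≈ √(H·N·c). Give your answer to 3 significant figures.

From H = f²/(N·c) + f, with f ≪ H: f ≈ √(H·N·c) = √(125000 × 1.8 × 0.016) = √3600.0 ≈ 60.00 mm.
The +f correction barely moves this — solving exactly, f² + N·c·f − N·c·H = 0 ⇒ f = (−N·c + √((N·c)² + 4·N·c·H))/2 = (−0.0288 + √14400)/2 ≈ 59.986 mm, so f ≈ 60.0 mm.

60.0 mm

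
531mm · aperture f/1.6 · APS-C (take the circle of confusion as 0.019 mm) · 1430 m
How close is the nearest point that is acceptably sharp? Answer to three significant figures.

Hyperfocal distance H = f²/(N·c) + f = 531²/(1.6 × 0.019) + 531 = 281961/0.0304 + 531 ≈ 9275563.9 mm ≈ 9276 m.
Near limit Dn = s·(H − f)/(H + s − 2f) = 1430000 × (9275563.9 − 531) / (9275563.9 + 1430000 − 2 × 531) = 1430000 × 9275032.9 / 10704501.9 ≈ 1239039 mm ≈ 1240 m.

1240 m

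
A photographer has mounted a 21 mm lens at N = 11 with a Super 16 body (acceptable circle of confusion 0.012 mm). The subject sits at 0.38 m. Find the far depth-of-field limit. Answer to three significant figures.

426 mm

Hyperfocal distance H = f²/(N·c) + f = 21²/(11 × 0.012) + 21 = 441/0.132 + 21 ≈ 3361.9 mm ≈ 3.362 m.
Far limit Df = s·(H − f)/(H − s) = 380 × (3361.9 − 21) / (3361.9 − 380) = 380 × 3340.9 / 2981.9 ≈ 425.75 mm.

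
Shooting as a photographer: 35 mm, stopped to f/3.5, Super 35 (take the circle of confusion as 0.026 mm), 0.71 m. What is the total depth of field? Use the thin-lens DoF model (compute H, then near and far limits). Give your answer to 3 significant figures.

71.4 mm

Hyperfocal distance H = f²/(N·c) + f = 35²/(3.5 × 0.026) + 35 = 1225/0.091 + 35 ≈ 13496.5 mm ≈ 13.50 m.
Near limit Dn = s·(H − f)/(H + s − 2f) = 710 × (13496.5 − 35) / (13496.5 + 710 − 2 × 35) = 710 × 13461.5 / 14136.5 ≈ 676.098 mm.
Far limit Df = s·(H − f)/(H − s) = 710 × (13496.5 − 35) / (13496.5 − 710) = 710 × 13461.5 / 12786.5 ≈ 747.481 mm.
Depth of field = Df − Dn = 747.481 − 676.098 ≈ 71.383 mm.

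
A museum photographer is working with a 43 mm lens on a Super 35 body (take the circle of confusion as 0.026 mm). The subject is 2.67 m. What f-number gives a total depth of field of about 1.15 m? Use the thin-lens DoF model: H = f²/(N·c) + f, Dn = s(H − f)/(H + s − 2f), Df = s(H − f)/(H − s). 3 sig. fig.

Write h = H − f = f²/(N·c). The thin-lens limits are Dn = s·h/(h + (s−f)) and Df = s·h/(h − (s−f)), so DoF = Df − Dn = 2·s·(s−f)·h / (h² − (s−f)²).
That is a quadratic in h: DoF·h² − 2·s·(s−f)·h − DoF·(s−f)² = 0 ⇒ h = (s−f)·(s + √(s² + DoF²)) / DoF = 2627 × (2670 + √(2670² + 1150²)) / 1150 = 2627 × (2670 + 2907.13) / 1150 ≈ 12740 mm.
Then N = f²/(c·h) = 43² / (0.026 × 12740) = 1849 / 331.24 ≈ 5.58.

f/5.58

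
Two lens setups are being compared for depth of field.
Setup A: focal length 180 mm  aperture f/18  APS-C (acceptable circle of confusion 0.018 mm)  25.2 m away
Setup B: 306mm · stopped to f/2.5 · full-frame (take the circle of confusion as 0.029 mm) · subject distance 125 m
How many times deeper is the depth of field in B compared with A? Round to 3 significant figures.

1.81

Setup A: H = 180²/(18×0.018) + 180 ≈ 100180.0 mm; DoF = Df − Dn = 33609 − 20157 ≈ 13452 mm.
Setup B: H = 306²/(2.5×0.029) + 306 ≈ 1291837.0 mm; DoF = Df − Dn = 138358 − 113994 ≈ 24364 mm.
Ratio = 24364 / 13452 ≈ 1.81.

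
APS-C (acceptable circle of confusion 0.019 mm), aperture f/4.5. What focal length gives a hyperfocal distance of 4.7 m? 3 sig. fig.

From H = f²/(N·c) + f, with f ≪ H: f ≈ √(H·N·c) = √(4700 × 4.5 × 0.019) = √401.85 ≈ 20.05 mm.
Exact: f² + N·c·f − N·c·H = 0 ⇒ f = (−N·c + √((N·c)² + 4·N·c·H))/2 = (−0.0855 + √1607.4)/2 ≈ 20.003 mm ≈ 20.0 mm.

20.0 mm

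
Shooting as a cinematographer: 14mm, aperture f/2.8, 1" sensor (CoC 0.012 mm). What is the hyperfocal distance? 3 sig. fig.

5.85 m

Hyperfocal distance H = f²/(N·c) + f = 14²/(2.8 × 0.012) + 14 = 196/0.0336 + 14 ≈ 5847.3 mm ≈ 5.85 m.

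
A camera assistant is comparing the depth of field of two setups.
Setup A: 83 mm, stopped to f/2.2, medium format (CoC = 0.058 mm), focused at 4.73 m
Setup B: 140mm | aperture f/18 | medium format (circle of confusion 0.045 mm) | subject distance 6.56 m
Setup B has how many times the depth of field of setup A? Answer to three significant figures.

Setup A: H = 83²/(2.2×0.058) + 83 ≈ 54072.0 mm; DoF = Df − Dn = 5175.47 − 4355.14 ≈ 820.33 mm.
Setup B: H = 140²/(18×0.045) + 140 ≈ 24337.5 mm; DoF = Df − Dn = 8929.0 − 5184.5 ≈ 3744.5 mm.
Ratio = 3744.5 / 820.33 ≈ 4.56.

4.56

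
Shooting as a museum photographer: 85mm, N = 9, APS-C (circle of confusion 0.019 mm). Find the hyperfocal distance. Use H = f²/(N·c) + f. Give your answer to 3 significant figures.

42.3 m

Hyperfocal distance H = f²/(N·c) + f = 85²/(9 × 0.019) + 85 = 7225/0.171 + 85 ≈ 42336.5 mm ≈ 42.3 m.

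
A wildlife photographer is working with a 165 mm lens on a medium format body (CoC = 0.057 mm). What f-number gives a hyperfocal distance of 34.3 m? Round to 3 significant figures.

Rearrange H = f²/(N·c) + f for N: N = f² / ((H − f)·c).
N = 165² / ((34300 − 165) × 0.057) = 27225 / 1946 ≈ 14.

f/14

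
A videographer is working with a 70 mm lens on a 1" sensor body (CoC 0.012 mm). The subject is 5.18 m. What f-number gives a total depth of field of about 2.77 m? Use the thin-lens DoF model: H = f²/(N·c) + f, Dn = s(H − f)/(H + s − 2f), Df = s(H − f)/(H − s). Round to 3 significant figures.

Write h = H − f = f²/(N·c). The thin-lens limits are Dn = s·h/(h + (s−f)) and Df = s·h/(h − (s−f)), so DoF = Df − Dn = 2·s·(s−f)·h / (h² − (s−f)²).
That is a quadratic in h: DoF·h² − 2·s·(s−f)·h − DoF·(s−f)² = 0 ⇒ h = (s−f)·(s + √(s² + DoF²)) / DoF = 5110 × (5180 + √(5180² + 2770²)) / 2770 = 5110 × (5180 + 5874.12) / 2770 ≈ 20392 mm.
Then N = f²/(c·h) = 70² / (0.012 × 20392) = 4900 / 244.71 ≈ 20.

f/20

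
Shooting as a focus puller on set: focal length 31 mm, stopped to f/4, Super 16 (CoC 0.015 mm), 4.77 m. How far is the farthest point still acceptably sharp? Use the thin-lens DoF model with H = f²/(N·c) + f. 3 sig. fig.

Hyperfocal distance H = f²/(N·c) + f = 31²/(4 × 0.015) + 31 = 961/0.06 + 31 ≈ 16047.7 mm ≈ 16.05 m.
Far limit Df = s·(H − f)/(H − s) = 4770 × (16047.7 − 31) / (16047.7 − 4770) = 4770 × 16016.7 / 11277.7 ≈ 6774.4 mm ≈ 6.77 m.

6.77 m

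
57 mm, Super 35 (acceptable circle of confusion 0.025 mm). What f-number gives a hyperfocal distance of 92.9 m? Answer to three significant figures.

Rearrange H = f²/(N·c) + f for N: N = f² / ((H − f)·c).
N = 57² / ((92900 − 57) × 0.025) = 3249 / 2321 ≈ 1.40.

f/1.40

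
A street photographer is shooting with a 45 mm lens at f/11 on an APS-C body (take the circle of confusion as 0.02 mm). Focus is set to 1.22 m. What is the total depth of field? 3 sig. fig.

Hyperfocal distance H = f²/(N·c) + f = 45²/(11 × 0.02) + 45 = 2025/0.22 + 45 ≈ 9249.5 mm ≈ 9.250 m.
Near limit Dn = s·(H − f)/(H + s − 2f) = 1220 × (9249.5 − 45) / (9249.5 + 1220 − 2 × 45) = 1220 × 9204.5 / 10379.5 ≈ 1081.89 mm.
Far limit Df = s·(H − f)/(H − s) = 1220 × (9249.5 − 45) / (9249.5 − 1220) = 1220 × 9204.5 / 8029.5 ≈ 1398.53 mm.
Depth of field = Df − Dn = 1398.53 − 1081.89 ≈ 316.64 mm.

317 mm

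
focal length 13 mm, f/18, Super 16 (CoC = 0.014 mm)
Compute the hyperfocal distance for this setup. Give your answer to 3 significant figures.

Hyperfocal distance H = f²/(N·c) + f = 13²/(18 × 0.014) + 13 = 169/0.252 + 13 ≈ 683.6 mm ≈ 0.684 m.

0.684 m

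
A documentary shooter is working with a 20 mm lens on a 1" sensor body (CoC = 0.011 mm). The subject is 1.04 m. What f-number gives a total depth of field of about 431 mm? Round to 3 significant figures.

f/7.09

Write h = H − f = f²/(N·c). The thin-lens limits are Dn = s·h/(h + (s−f)) and Df = s·h/(h − (s−f)), so DoF = Df − Dn = 2·s·(s−f)·h / (h² − (s−f)²).
That is a quadratic in h: DoF·h² − 2·s·(s−f)·h − DoF·(s−f)² = 0 ⇒ h = (s−f)·(s + √(s² + DoF²)) / DoF = 1020 × (1040 + √(1040² + 431²)) / 431 = 1020 × (1040 + 1125.77) / 431 ≈ 5125.5 mm.
Then N = f²/(c·h) = 20² / (0.011 × 5125.5) = 400 / 56.380 ≈ 7.09.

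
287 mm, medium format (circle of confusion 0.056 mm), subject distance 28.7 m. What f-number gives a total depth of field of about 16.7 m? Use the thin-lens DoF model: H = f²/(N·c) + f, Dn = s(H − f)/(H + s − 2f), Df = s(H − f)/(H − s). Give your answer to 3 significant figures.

f/14

Write h = H − f = f²/(N·c). The thin-lens limits are Dn = s·h/(h + (s−f)) and Df = s·h/(h − (s−f)), so DoF = Df − Dn = 2·s·(s−f)·h / (h² − (s−f)²).
That is a quadratic in h: DoF·h² − 2·s·(s−f)·h − DoF·(s−f)² = 0 ⇒ h = (s−f)·(s + √(s² + DoF²)) / DoF = 28413 × (28700 + √(28700² + 16700²)) / 16700 = 28413 × (28700 + 33205.1) / 16700 ≈ 105324 mm.
Then N = f²/(c·h) = 287² / (0.056 × 105324) = 82369 / 5898.1 ≈ 14.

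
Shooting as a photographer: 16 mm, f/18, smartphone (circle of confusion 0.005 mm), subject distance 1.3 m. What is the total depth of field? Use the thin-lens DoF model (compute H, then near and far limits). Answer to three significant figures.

1.47 m

Hyperfocal distance H = f²/(N·c) + f = 16²/(18 × 0.005) + 16 = 256/0.09 + 16 ≈ 2860.4 mm ≈ 2.860 m.
Near limit Dn = s·(H − f)/(H + s − 2f) = 1300 × (2860.4 − 16) / (2860.4 + 1300 − 2 × 16) = 1300 × 2844.4 / 4128.4 ≈ 895.7 mm.
Far limit Df = s·(H − f)/(H − s) = 1300 × (2860.4 − 16) / (2860.4 − 1300) = 1300 × 2844.4 / 1560.4 ≈ 2369.7 mm.
Depth of field = Df − Dn = 2369.7 − 895.7 ≈ 1474.0 mm ≈ 1.47 m.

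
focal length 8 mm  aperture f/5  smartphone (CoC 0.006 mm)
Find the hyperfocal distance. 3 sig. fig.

2.14 m

Hyperfocal distance H = f²/(N·c) + f = 8²/(5 × 0.006) + 8 = 64/0.03 + 8 ≈ 2141.3 mm ≈ 2.14 m.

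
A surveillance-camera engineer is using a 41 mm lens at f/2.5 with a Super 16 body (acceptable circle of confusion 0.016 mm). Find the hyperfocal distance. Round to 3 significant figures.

42.1 m

Hyperfocal distance H = f²/(N·c) + f = 41²/(2.5 × 0.016) + 41 = 1681/0.04 + 41 ≈ 42066.0 mm ≈ 42.1 m.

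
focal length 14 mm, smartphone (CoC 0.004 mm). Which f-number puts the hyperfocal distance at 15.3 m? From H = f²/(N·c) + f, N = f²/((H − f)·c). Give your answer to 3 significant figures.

Rearrange H = f²/(N·c) + f for N: N = f² / ((H − f)·c).
N = 14² / ((15300 − 14) × 0.004) = 196 / 61.14 ≈ 3.21.

f/3.21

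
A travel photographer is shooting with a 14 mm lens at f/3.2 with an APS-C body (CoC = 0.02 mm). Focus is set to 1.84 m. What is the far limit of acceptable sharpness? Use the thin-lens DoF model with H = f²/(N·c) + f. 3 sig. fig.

4.56 m

Hyperfocal distance H = f²/(N·c) + f = 14²/(3.2 × 0.02) + 14 = 196/0.064 + 14 ≈ 3076.5 mm ≈ 3.076 m.
Far limit Df = s·(H − f)/(H − s) = 1840 × (3076.5 − 14) / (3076.5 − 1840) = 1840 × 3062.5 / 1236.5 ≈ 4557.2 mm ≈ 4.56 m.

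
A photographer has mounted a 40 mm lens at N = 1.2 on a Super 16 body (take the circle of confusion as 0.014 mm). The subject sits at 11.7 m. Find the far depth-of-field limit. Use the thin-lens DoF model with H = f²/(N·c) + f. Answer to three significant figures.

13.3 m

Hyperfocal distance H = f²/(N·c) + f = 40²/(1.2 × 0.014) + 40 = 1600/0.0168 + 40 ≈ 95278.1 mm ≈ 95.28 m.
Far limit Df = s·(H − f)/(H − s) = 11700 × (95278.1 − 40) / (95278.1 − 11700) = 11700 × 95238.1 / 83578.1 ≈ 13332 mm ≈ 13.3 m.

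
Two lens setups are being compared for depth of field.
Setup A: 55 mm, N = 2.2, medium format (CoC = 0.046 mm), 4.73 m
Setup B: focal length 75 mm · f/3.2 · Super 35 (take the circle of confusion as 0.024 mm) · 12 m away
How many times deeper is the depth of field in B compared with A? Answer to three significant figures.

2.65

Setup A: H = 55²/(2.2×0.046) + 55 ≈ 29946.3 mm; DoF = Df − Dn = 5606.9 − 4090.3 ≈ 1516.6 mm.
Setup B: H = 75²/(3.2×0.024) + 75 ≈ 73317.2 mm; DoF = Df − Dn = 14333.8 − 10319.8 ≈ 4014.0 mm.
Ratio = 4014.0 / 1516.6 ≈ 2.65.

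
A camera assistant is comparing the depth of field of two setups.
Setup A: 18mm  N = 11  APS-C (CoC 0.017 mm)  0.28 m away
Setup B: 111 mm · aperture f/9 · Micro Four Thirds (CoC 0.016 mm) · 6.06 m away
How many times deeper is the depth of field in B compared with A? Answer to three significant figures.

Setup A: H = 18²/(11×0.017) + 18 ≈ 1750.6 mm; DoF = Df − Dn = 329.884 − 243.221 ≈ 86.663 mm.
Setup B: H = 111²/(9×0.016) + 111 ≈ 85673.5 mm; DoF = Df − Dn = 6512.82 − 5666.05 ≈ 846.77 mm.
Ratio = 846.77 / 86.663 ≈ 9.77.

9.77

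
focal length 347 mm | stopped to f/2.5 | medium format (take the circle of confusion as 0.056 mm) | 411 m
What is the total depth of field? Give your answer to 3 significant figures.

Hyperfocal distance H = f²/(N·c) + f = 347²/(2.5 × 0.056) + 347 = 120409/0.14 + 347 ≈ 860411.3 mm ≈ 860.4 m.
Near limit Dn = s·(H − f)/(H + s − 2f) = 411000 × (860411.3 − 347) / (860411.3 + 411000 − 2 × 347) = 411000 × 860064.3 / 1270717.3 ≈ 278179 mm.
Far limit Df = s·(H − f)/(H − s) = 411000 × (860411.3 − 347) / (860411.3 − 411000) = 411000 × 860064.3 / 449411.3 ≈ 786554 mm.
Depth of field = Df − Dn = 786554 − 278179 ≈ 508375 mm ≈ 508 m.

508 m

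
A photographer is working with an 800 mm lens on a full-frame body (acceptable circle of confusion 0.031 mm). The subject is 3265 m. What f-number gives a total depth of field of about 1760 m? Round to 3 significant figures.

f/1.60

Write h = H − f = f²/(N·c). The thin-lens limits are Dn = s·h/(h + (s−f)) and Df = s·h/(h − (s−f)), so DoF = Df − Dn = 2·s·(s−f)·h / (h² − (s−f)²).
That is a quadratic in h: DoF·h² − 2·s·(s−f)·h − DoF·(s−f)² = 0 ⇒ h = (s−f)·(s + √(s² + DoF²)) / DoF = 3264200 × (3265000 + √(3265000² + 1760000²)) / 1760000 = 3264200 × (3265000 + 3709154) / 1760000 ≈ 12934679 mm.
Then N = f²/(c·h) = 800² / (0.031 × 12934679) = 640000 / 400975 ≈ 1.60.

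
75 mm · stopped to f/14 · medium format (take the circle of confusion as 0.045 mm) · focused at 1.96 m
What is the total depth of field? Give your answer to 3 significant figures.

Hyperfocal distance H = f²/(N·c) + f = 75²/(14 × 0.045) + 75 = 5625/0.63 + 75 ≈ 9003.6 mm ≈ 9.004 m.
Near limit Dn = s·(H − f)/(H + s − 2f) = 1960 × (9003.6 − 75) / (9003.6 + 1960 − 2 × 75) = 1960 × 8928.6 / 10813.6 ≈ 1618.34 mm.
Far limit Df = s·(H − f)/(H − s) = 1960 × (9003.6 − 75) / (9003.6 − 1960) = 1960 × 8928.6 / 7043.6 ≈ 2484.54 mm.
Depth of field = Df − Dn = 2484.54 − 1618.34 ≈ 866.20 mm ≈ 0.866 m.

0.866 m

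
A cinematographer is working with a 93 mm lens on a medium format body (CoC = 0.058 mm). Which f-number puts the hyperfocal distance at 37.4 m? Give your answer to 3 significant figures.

f/4

Rearrange H = f²/(N·c) + f for N: N = f² / ((H − f)·c).
N = 93² / ((37400 − 93) × 0.058) = 8649 / 2164 ≈ 4.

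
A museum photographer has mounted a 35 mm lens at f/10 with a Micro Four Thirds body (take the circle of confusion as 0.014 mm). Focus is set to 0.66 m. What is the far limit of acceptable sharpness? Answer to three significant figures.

0.711 m

Hyperfocal distance H = f²/(N·c) + f = 35²/(10 × 0.014) + 35 = 1225/0.14 + 35 ≈ 8785.0 mm ≈ 8.785 m.
Far limit Df = s·(H − f)/(H − s) = 660 × (8785.0 − 35) / (8785.0 − 660) = 660 × 8750.0 / 8125.0 ≈ 710.77 mm ≈ 0.711 m.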